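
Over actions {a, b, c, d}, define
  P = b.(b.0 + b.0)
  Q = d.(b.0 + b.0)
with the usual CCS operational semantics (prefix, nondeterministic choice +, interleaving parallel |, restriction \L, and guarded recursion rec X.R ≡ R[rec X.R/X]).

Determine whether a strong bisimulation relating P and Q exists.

not bisimilar

Reachable graph of P (3 states):
  p0 = b.(b.0 + b.0) :: --b--▸ p1
  p1 = b.0 + b.0 :: --b--▸ p2
  p2 = 0 :: (no moves)
Reachable graph of Q (3 states):
  q0 = d.(b.0 + b.0) :: --d--▸ q1
  q1 = b.0 + b.0 :: --b--▸ q2
  q2 = 0 :: (no moves)
Partition-refinement fixed point:
  B0 = {p0}
  B1 = {p1, q1}
  B2 = {p2, q2}
  B3 = {q0}
p0 ∈ B0, q0 ∈ B3 → different blocks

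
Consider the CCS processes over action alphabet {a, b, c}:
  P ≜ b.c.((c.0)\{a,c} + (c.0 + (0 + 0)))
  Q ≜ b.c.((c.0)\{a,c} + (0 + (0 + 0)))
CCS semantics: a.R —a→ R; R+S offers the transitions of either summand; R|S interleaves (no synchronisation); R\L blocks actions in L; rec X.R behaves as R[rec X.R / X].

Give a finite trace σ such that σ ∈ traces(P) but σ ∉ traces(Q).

P's transition system — 4 states:
  m0 = b.c.((c.0)\{a,c} + (c.0 + (0 + 0))) ⊢ -b-> m1
  m1 = c.((c.0)\{a,c} + (c.0 + (0 + 0))) ⊢ -c-> m2
  m2 = (c.0)\{a,c} + (c.0 + (0 + 0)) ⊢ -c-> m3
  m3 = 0 ⊢ deadlocked
Q's transition system — 3 states:
  n0 = b.c.((c.0)\{a,c} + (0 + (0 + 0))) ⊢ -b-> n1
  n1 = c.((c.0)\{a,c} + (0 + (0 + 0))) ⊢ -c-> n2
  n2 = (c.0)\{a,c} + (0 + (0 + 0)) ⊢ deadlocked
Run σ = ⟨bcc⟩ on P: start {m0}
  step 1 (b): {m1}
  step 2 (c): {m2}
  step 3 (c): {m3}
  — P admits the full trace.
Run σ = ⟨bcc⟩ on Q: start {n0}
  step 1 (b): {n1}
  step 2 (c): {n2}
  step 3 (c): ∅ (Q stuck)

bcc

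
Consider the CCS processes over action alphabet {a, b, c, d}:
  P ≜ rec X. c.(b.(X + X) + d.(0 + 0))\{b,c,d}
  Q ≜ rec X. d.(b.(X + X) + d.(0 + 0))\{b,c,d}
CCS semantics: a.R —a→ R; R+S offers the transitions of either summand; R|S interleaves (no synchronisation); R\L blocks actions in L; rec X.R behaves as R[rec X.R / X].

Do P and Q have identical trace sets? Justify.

P's transition system — 2 states:
  p0 = rec X. c.(b.(X + X) + d.(0 + 0))\{b,c,d} → ··c··> p1
  p1 = (b.((rec X. c.(b.(X + X) + d.(0 + 0))\{b,c,d}) + (rec X. c.(b.(X + X) + d.(0 + 0))\{b,c,d})) + d.(0 + 0))\{b,c,d} → deadlocked
Q's transition system — 2 states:
  q0 = rec X. d.(b.(X + X) + d.(0 + 0))\{b,c,d} → ··d··> q1
  q1 = (b.((rec X. d.(b.(X + X) + d.(0 + 0))\{b,c,d}) + (rec X. d.(b.(X + X) + d.(0 + 0))\{b,c,d})) + d.(0 + 0))\{b,c,d} → deadlocked
Run σ = ⟨c⟩ on P: start {p0}
  after c @ step 1: {p1}
  ✓ P
Run σ = ⟨c⟩ on Q: start {q0}
  after c @ step 1: ∅  — Q cannot continue

trace-distinct — witness ⟨c⟩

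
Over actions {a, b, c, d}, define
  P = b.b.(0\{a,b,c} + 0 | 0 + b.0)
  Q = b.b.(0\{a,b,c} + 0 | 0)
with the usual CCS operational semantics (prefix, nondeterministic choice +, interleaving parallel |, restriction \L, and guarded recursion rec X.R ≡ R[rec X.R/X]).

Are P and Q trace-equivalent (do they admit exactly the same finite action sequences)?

traces(P) ≠ traces(Q) — witness ⟨bbb⟩

P's transition system — 4 states:
  p0 = b.b.(0\{a,b,c} + 0 | 0 + b.0) → =b=> p1
  p1 = b.(0\{a,b,c} + 0 | 0 + b.0) → =b=> p2
  p2 = 0\{a,b,c} + 0 | 0 + b.0 → =b=> p3
  p3 = 0 → stopped
Q's transition system — 3 states:
  q0 = b.b.(0\{a,b,c} + 0 | 0) → =b=> q1
  q1 = b.(0\{a,b,c} + 0 | 0) → =b=> q2
  q2 = 0\{a,b,c} + 0 | 0 → stopped
Run σ = ⟨bbb⟩ on P: start {p0}
  [1] b ⇒ {p1}
  [2] b ⇒ {p2}
  [3] b ⇒ {p3}
  — P admits the full trace.
Run σ = ⟨bbb⟩ on Q: start {q0}
  [1] b ⇒ {q1}
  [2] b ⇒ {q2}
  [3] b ⇒ no successor for Q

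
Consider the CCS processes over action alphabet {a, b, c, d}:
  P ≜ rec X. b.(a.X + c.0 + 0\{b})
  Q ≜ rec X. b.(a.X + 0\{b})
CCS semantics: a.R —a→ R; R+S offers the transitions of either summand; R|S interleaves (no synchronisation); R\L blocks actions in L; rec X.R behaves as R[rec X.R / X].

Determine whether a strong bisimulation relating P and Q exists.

Reachable graph of P (3 states):
  s0 = rec X. b.(a.X + c.0 + 0\{b}) :: —b→ s1
  s1 = a.(rec X. b.(a.X + c.0 + 0\{b})) + c.0 + 0\{b} :: —a→ s0, —c→ s2
  s2 = 0 :: ·
Reachable graph of Q (2 states):
  t0 = rec X. b.(a.X + 0\{b}) :: —b→ t1
  t1 = a.(rec X. b.(a.X + 0\{b})) + 0\{b} :: —a→ t0
Coarsest stable partition (strong bisimilarity classes):
  B0 = {s0}
  B1 = {s1}
  B2 = {s2}
  B3 = {t0}
  B4 = {t1}
s0 ∈ B0, t0 ∈ B3 → different blocks

not bisimilar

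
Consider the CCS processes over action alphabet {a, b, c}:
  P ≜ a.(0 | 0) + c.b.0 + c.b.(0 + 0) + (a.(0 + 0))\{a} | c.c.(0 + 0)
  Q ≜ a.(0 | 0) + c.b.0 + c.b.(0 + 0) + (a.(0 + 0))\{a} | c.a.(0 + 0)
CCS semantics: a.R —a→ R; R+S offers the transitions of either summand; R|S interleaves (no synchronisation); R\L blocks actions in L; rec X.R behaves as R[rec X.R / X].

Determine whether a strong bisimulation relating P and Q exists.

P's transition system — 8 states:
  s0 = a.(0 | 0) + c.b.0 + c.b.(0 + 0) + (a.(0 + 0))\{a} | c.c.(0 + 0) has moves --a--▸ s1, --c--▸ s2, --c--▸ s3, --c--▸ s4
  s1 = 0 | 0 has moves stopped
  s2 = (a.(0 + 0))\{a} | c.(0 + 0) has moves --c--▸ s5
  s3 = b.(0 + 0) has moves --b--▸ s6
  s4 = b.0 has moves --b--▸ s7
  s5 = (a.(0 + 0))\{a} | (0 + 0) has moves stopped
  s6 = 0 + 0 has moves stopped
  s7 = 0 has moves stopped
Q's transition system — 8 states:
  t0 = a.(0 | 0) + c.b.0 + c.b.(0 + 0) + (a.(0 + 0))\{a} | c.a.(0 + 0) has moves --a--▸ t1, --c--▸ t2, --c--▸ t3, --c--▸ t4
  t1 = 0 | 0 has moves stopped
  t2 = (a.(0 + 0))\{a} | a.(0 + 0) has moves --a--▸ t5
  t3 = b.(0 + 0) has moves --b--▸ t6
  t4 = b.0 has moves --b--▸ t7
  t5 = (a.(0 + 0))\{a} | (0 + 0) has moves stopped
  t6 = 0 + 0 has moves stopped
  t7 = 0 has moves stopped
Coarsest stable partition (strong bisimilarity classes):
  B0 = {s0}
  B1 = {s1, s5, s6, s7, t1, t5, t6, t7}
  B2 = {s3, s4, t3, t4}
  B3 = {s2}
  B4 = {t0}
  B5 = {t2}
s0 ∈ B0, t0 ∈ B4 → different blocks

NO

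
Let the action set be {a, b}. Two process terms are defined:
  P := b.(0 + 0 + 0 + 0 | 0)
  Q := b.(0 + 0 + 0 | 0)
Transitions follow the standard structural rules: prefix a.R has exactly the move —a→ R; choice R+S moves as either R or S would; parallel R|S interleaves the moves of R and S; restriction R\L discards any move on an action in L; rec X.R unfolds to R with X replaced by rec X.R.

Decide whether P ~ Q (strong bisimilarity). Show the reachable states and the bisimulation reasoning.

Reachable graph of P (2 states):
  s0 = b.(0 + 0 + 0 + 0 | 0) | -b-> s1
  s1 = 0 + 0 + 0 + 0 | 0 | stopped
Reachable graph of Q (2 states):
  t0 = b.(0 + 0 + 0 | 0) | -b-> t1
  t1 = 0 + 0 + 0 | 0 | stopped
Coarsest stable partition (strong bisimilarity classes):
  B0 = {s0, t0}
  B1 = {s1, t1}
s0 ∈ B0, t0 ∈ B0 → same block

YES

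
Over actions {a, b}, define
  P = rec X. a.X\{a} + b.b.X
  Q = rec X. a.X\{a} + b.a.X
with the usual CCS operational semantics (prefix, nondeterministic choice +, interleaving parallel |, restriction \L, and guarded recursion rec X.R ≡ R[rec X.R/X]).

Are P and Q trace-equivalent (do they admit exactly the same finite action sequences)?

traces(P) ≠ traces(Q) — witness ⟨bb⟩

P's transition system — 4 states:
  s0 = rec X. a.X\{a} + b.b.X has moves =a=> s1, =b=> s2
  s1 = (rec X. a.X\{a} + b.b.X)\{a} has moves =b=> s3
  s2 = b.(rec X. a.X\{a} + b.b.X) has moves =b=> s0
  s3 = (b.(rec X. a.X\{a} + b.b.X))\{a} has moves =b=> s1
Q's transition system — 4 states:
  t0 = rec X. a.X\{a} + b.a.X has moves =a=> t1, =b=> t2
  t1 = (rec X. a.X\{a} + b.a.X)\{a} has moves =b=> t3
  t2 = a.(rec X. a.X\{a} + b.a.X) has moves =a=> t0
  t3 = (a.(rec X. a.X\{a} + b.a.X))\{a} has moves (no moves)
Run σ = ⟨bb⟩ on P: start {s0}
  after b @ step 1: {s2}
  after b @ step 2: {s0}
  — P admits the full trace.
Run σ = ⟨bb⟩ on Q: start {t0}
  after b @ step 1: {t2}
  after b @ step 2: ∅ (Q stuck)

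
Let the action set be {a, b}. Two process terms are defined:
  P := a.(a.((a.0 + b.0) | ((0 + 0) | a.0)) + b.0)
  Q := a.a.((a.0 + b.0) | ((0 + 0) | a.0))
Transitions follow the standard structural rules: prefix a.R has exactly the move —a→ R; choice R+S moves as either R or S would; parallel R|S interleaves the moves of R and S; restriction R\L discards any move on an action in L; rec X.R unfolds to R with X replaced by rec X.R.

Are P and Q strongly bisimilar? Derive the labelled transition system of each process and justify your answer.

P's transition system — 7 states:
  s0 = a.(a.((a.0 + b.0) | ((0 + 0) | a.0)) + b.0) ⊢ =a=> s1
  s1 = a.((a.0 + b.0) | ((0 + 0) | a.0)) + b.0 ⊢ =a=> s2, =b=> s3
  s2 = (a.0 + b.0) | ((0 + 0) | a.0) ⊢ =a=> s4, =a=> s5, =b=> s5
  s3 = 0 ⊢ ·
  s4 = (a.0 + b.0) | ((0 + 0) | 0) ⊢ =a=> s6, =b=> s6
  s5 = 0 | ((0 + 0) | a.0) ⊢ =a=> s6
  s6 = 0 | ((0 + 0) | 0) ⊢ ·
Q's transition system — 6 states:
  t0 = a.a.((a.0 + b.0) | ((0 + 0) | a.0)) ⊢ =a=> t1
  t1 = a.((a.0 + b.0) | ((0 + 0) | a.0)) ⊢ =a=> t2
  t2 = (a.0 + b.0) | ((0 + 0) | a.0) ⊢ =a=> t3, =a=> t4, =b=> t4
  t3 = (a.0 + b.0) | ((0 + 0) | 0) ⊢ =a=> t5, =b=> t5
  t4 = 0 | ((0 + 0) | a.0) ⊢ =a=> t5
  t5 = 0 | ((0 + 0) | 0) ⊢ ·
Partition-refinement fixed point:
  B0 = {s0}
  B1 = {s1}
  B2 = {s2, t2}
  B3 = {s5, t4}
  B4 = {s3, s6, t5}
  B5 = {s4, t3}
  B6 = {t0}
  B7 = {t1}
s0 ∈ B0, t0 ∈ B6 → different blocks

NO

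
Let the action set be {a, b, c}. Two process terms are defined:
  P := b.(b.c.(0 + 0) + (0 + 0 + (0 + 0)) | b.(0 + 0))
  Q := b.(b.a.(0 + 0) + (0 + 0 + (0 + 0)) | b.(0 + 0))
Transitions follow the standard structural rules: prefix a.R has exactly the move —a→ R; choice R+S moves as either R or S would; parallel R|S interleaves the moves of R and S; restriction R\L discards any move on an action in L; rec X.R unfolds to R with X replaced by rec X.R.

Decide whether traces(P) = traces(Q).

Reachable graph of P (5 states):
  u0 = b.(b.c.(0 + 0) + (0 + 0 + (0 + 0)) | b.(0 + 0)) :: --b--▸ u1
  u1 = b.c.(0 + 0) + (0 + 0 + (0 + 0)) | b.(0 + 0) :: --b--▸ u2, --b--▸ u3
  u2 = (0 + 0 + (0 + 0)) | (0 + 0) :: (no moves)
  u3 = c.(0 + 0) :: --c--▸ u4
  u4 = 0 + 0 :: (no moves)
Reachable graph of Q (5 states):
  v0 = b.(b.a.(0 + 0) + (0 + 0 + (0 + 0)) | b.(0 + 0)) :: --b--▸ v1
  v1 = b.a.(0 + 0) + (0 + 0 + (0 + 0)) | b.(0 + 0) :: --b--▸ v2, --b--▸ v3
  v2 = (0 + 0 + (0 + 0)) | (0 + 0) :: (no moves)
  v3 = a.(0 + 0) :: --a--▸ v4
  v4 = 0 + 0 :: (no moves)
Run σ = ⟨bbc⟩ on P: start {u0}
  after b @ step 1: {u1}
  after b @ step 2: {u2, u3}
  after c @ step 3: {u4}
  ✓ P
Run σ = ⟨bbc⟩ on Q: start {v0}
  after b @ step 1: {v1}
  after b @ step 2: {v2, v3}
  after c @ step 3: ∅ (Q stuck)

traces(P) ≠ traces(Q) — witness ⟨bbc⟩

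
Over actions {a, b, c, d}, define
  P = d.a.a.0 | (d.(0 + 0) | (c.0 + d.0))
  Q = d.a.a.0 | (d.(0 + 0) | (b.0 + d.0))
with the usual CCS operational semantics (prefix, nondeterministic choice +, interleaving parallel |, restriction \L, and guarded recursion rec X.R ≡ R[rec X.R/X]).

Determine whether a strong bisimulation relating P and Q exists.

not bisimilar

LTS(P): 16 reachable states
  u0 = d.a.a.0 | (d.(0 + 0) | (c.0 + d.0)) has moves --c--▸ u1, --d--▸ u1, --d--▸ u2, --d--▸ u3
  u1 = d.a.a.0 | (d.(0 + 0) | 0) has moves --d--▸ u4, --d--▸ u5
  u2 = a.a.0 | (d.(0 + 0) | (c.0 + d.0)) has moves --a--▸ u6, --c--▸ u4, --d--▸ u4, --d--▸ u7
  u3 = d.a.a.0 | ((0 + 0) | (c.0 + d.0)) has moves --c--▸ u5, --d--▸ u5, --d--▸ u7
  u4 = a.a.0 | (d.(0 + 0) | 0) has moves --a--▸ u8, --d--▸ u9
  u5 = d.a.a.0 | ((0 + 0) | 0) has moves --d--▸ u9
  u6 = a.0 | (d.(0 + 0) | (c.0 + d.0)) has moves --a--▸ u10, --c--▸ u8, --d--▸ u11, --d--▸ u8
  u7 = a.a.0 | ((0 + 0) | (c.0 + d.0)) has moves --a--▸ u11, --c--▸ u9, --d--▸ u9
  u8 = a.0 | (d.(0 + 0) | 0) has moves --a--▸ u12, --d--▸ u13
  u9 = a.a.0 | ((0 + 0) | 0) has moves --a--▸ u13
  u10 = 0 | (d.(0 + 0) | (c.0 + d.0)) has moves --c--▸ u12, --d--▸ u12, --d--▸ u14
  u11 = a.0 | ((0 + 0) | (c.0 + d.0)) has moves --a--▸ u14, --c--▸ u13, --d--▸ u13
  u12 = 0 | (d.(0 + 0) | 0) has moves --d--▸ u15
  u13 = a.0 | ((0 + 0) | 0) has moves --a--▸ u15
  u14 = 0 | ((0 + 0) | (c.0 + d.0)) has moves --c--▸ u15, --d--▸ u15
  u15 = 0 | ((0 + 0) | 0) has moves ·
LTS(Q): 16 reachable states
  v0 = d.a.a.0 | (d.(0 + 0) | (b.0 + d.0)) has moves --b--▸ v1, --d--▸ v1, --d--▸ v2, --d--▸ v3
  v1 = d.a.a.0 | (d.(0 + 0) | 0) has moves --d--▸ v4, --d--▸ v5
  v2 = a.a.0 | (d.(0 + 0) | (b.0 + d.0)) has moves --a--▸ v6, --b--▸ v4, --d--▸ v4, --d--▸ v7
  v3 = d.a.a.0 | ((0 + 0) | (b.0 + d.0)) has moves --b--▸ v5, --d--▸ v5, --d--▸ v7
  v4 = a.a.0 | (d.(0 + 0) | 0) has moves --a--▸ v8, --d--▸ v9
  v5 = d.a.a.0 | ((0 + 0) | 0) has moves --d--▸ v9
  v6 = a.0 | (d.(0 + 0) | (b.0 + d.0)) has moves --a--▸ v10, --b--▸ v8, --d--▸ v11, --d--▸ v8
  v7 = a.a.0 | ((0 + 0) | (b.0 + d.0)) has moves --a--▸ v11, --b--▸ v9, --d--▸ v9
  v8 = a.0 | (d.(0 + 0) | 0) has moves --a--▸ v12, --d--▸ v13
  v9 = a.a.0 | ((0 + 0) | 0) has moves --a--▸ v13
  v10 = 0 | (d.(0 + 0) | (b.0 + d.0)) has moves --b--▸ v12, --d--▸ v12, --d--▸ v14
  v11 = a.0 | ((0 + 0) | (b.0 + d.0)) has moves --a--▸ v14, --b--▸ v13, --d--▸ v13
  v12 = 0 | (d.(0 + 0) | 0) has moves --d--▸ v15
  v13 = a.0 | ((0 + 0) | 0) has moves --a--▸ v15
  v14 = 0 | ((0 + 0) | (b.0 + d.0)) has moves --b--▸ v15, --d--▸ v15
  v15 = 0 | ((0 + 0) | 0) has moves ·
Partition-refinement fixed point:
  B0 = {u0}
  B1 = {u1, v1}
  B2 = {u5, v5}
  B3 = {u9, v9}
  B4 = {u13, v13}
  B5 = {u15, v15}
  B6 = {u4, v4}
  B7 = {u8, v8}
  B8 = {u12, v12}
  B9 = {u2}
  B10 = {u7}
  B11 = {u11}
  B12 = {u14}
  B13 = {u6}
  B14 = {u10}
  B15 = {u3}
  B16 = {v0}
  B17 = {v3}
  B18 = {v7}
  B19 = {v11}
  B20 = {v14}
  B21 = {v2}
  B22 = {v6}
  B23 = {v10}
u0 ∈ B0, v0 ∈ B16 → different blocks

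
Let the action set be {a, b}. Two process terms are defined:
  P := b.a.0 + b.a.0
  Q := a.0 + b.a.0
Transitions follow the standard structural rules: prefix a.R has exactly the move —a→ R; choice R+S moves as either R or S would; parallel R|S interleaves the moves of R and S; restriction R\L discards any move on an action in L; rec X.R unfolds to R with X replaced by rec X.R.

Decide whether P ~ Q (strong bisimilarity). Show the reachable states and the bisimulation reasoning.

NO

LTS(P): 3 reachable states
  p0 = b.a.0 + b.a.0 → --b--▸ p1
  p1 = a.0 → --a--▸ p2
  p2 = 0 → stopped
LTS(Q): 3 reachable states
  q0 = a.0 + b.a.0 → --a--▸ q1, --b--▸ q2
  q1 = 0 → stopped
  q2 = a.0 → --a--▸ q1
Bisimilarity quotient blocks:
  B0 = {p0}
  B1 = {p1, q2}
  B2 = {p2, q1}
  B3 = {q0}
p0 ∈ B0, q0 ∈ B3 → different blocks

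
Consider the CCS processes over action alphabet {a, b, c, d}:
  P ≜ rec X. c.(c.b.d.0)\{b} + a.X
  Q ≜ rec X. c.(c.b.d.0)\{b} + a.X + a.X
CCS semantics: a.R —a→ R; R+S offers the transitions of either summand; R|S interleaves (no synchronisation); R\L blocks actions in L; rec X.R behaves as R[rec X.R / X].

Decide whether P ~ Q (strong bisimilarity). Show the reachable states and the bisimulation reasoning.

LTS(P): 3 reachable states
  p0 = rec X. c.(c.b.d.0)\{b} + a.X has moves ··a··> p0, ··c··> p1
  p1 = (c.b.d.0)\{b} has moves ··c··> p2
  p2 = (b.d.0)\{b} has moves ∅
LTS(Q): 3 reachable states
  q0 = rec X. c.(c.b.d.0)\{b} + a.X + a.X has moves ··a··> q0, ··c··> q1
  q1 = (c.b.d.0)\{b} has moves ··c··> q2
  q2 = (b.d.0)\{b} has moves ∅
Bisimilarity quotient blocks:
  B0 = {p0, q0}
  B1 = {p1, q1}
  B2 = {p2, q2}
p0 ∈ B0, q0 ∈ B0 → same block

YES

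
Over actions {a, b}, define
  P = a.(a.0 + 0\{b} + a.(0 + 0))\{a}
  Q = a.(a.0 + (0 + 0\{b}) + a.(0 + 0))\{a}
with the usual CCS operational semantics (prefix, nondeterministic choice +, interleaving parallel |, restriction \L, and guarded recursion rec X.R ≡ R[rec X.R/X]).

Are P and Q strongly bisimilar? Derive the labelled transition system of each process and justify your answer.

Reachable graph of P (2 states):
  m0 = a.(a.0 + 0\{b} + a.(0 + 0))\{a} has moves ··a··> m1
  m1 = (a.0 + 0\{b} + a.(0 + 0))\{a} has moves deadlocked
Reachable graph of Q (2 states):
  n0 = a.(a.0 + (0 + 0\{b}) + a.(0 + 0))\{a} has moves ··a··> n1
  n1 = (a.0 + (0 + 0\{b}) + a.(0 + 0))\{a} has moves deadlocked
Coarsest stable partition (strong bisimilarity classes):
  B0 = {m0, n0}
  B1 = {m1, n1}
m0 ∈ B0, n0 ∈ B0 → same block

YES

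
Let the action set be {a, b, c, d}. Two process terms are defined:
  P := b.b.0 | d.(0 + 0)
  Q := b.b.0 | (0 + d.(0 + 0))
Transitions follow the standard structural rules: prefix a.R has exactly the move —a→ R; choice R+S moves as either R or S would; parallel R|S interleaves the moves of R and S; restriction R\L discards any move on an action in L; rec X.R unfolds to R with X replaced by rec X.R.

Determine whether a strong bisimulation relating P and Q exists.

P ~ Q

P's transition system — 6 states:
  p0 = b.b.0 | d.(0 + 0) ⊢ —b→ p1, —d→ p2
  p1 = b.0 | d.(0 + 0) ⊢ —b→ p3, —d→ p4
  p2 = b.b.0 | (0 + 0) ⊢ —b→ p4
  p3 = 0 | d.(0 + 0) ⊢ —d→ p5
  p4 = b.0 | (0 + 0) ⊢ —b→ p5
  p5 = 0 | (0 + 0) ⊢ ·
Q's transition system — 6 states:
  q0 = b.b.0 | (0 + d.(0 + 0)) ⊢ —b→ q1, —d→ q2
  q1 = b.0 | (0 + d.(0 + 0)) ⊢ —b→ q3, —d→ q4
  q2 = b.b.0 | (0 + 0) ⊢ —b→ q4
  q3 = 0 | (0 + d.(0 + 0)) ⊢ —d→ q5
  q4 = b.0 | (0 + 0) ⊢ —b→ q5
  q5 = 0 | (0 + 0) ⊢ ·
Partition-refinement fixed point:
  B0 = {p0, q0}
  B1 = {p2, q2}
  B2 = {p4, q4}
  B3 = {p5, q5}
  B4 = {p1, q1}
  B5 = {p3, q3}
p0 ∈ B0, q0 ∈ B0 → same block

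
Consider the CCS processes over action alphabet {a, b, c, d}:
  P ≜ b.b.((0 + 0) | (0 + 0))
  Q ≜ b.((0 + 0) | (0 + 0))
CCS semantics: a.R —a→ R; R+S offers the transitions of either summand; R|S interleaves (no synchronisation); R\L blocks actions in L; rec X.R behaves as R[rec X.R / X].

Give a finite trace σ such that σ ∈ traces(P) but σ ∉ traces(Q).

LTS(P): 3 reachable states
  s0 = b.b.((0 + 0) | (0 + 0)) → =b=> s1
  s1 = b.((0 + 0) | (0 + 0)) → =b=> s2
  s2 = (0 + 0) | (0 + 0) → ·
LTS(Q): 2 reachable states
  t0 = b.((0 + 0) | (0 + 0)) → =b=> t1
  t1 = (0 + 0) | (0 + 0) → ·
Executing bb from P (initial set {s0}):
  [1] b ⇒ {s1}
  [2] b ⇒ {s2}
  — P admits the full trace.
Executing bb from Q (initial set {t0}):
  [1] b ⇒ {t1}
  [2] b ⇒ ∅  — Q cannot continue

bb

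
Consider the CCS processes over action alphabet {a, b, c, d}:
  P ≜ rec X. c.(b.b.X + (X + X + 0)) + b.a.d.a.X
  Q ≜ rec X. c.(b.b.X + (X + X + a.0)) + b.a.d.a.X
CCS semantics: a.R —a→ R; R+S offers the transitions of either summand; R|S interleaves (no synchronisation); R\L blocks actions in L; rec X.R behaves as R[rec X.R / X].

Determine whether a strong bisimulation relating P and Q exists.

LTS(P): 6 reachable states
  s0 = rec X. c.(b.b.X + (X + X + 0)) + b.a.d.a.X | —b→ s1, —c→ s2
  s1 = a.d.a.(rec X. c.(b.b.X + (X + X + 0)) + b.a.d.a.X) | —a→ s3
  s2 = b.b.(rec X. c.(b.b.X + (X + X + 0)) + b.a.d.a.X) + ((rec X. c.(b.b.X + (X + X + 0)) + b.a.d.a.X) + (rec X. c.(b.b.X + (X + X + 0)) + b.a.d.a.X) + 0) | —b→ s1, —b→ s4, —c→ s2
  s3 = d.a.(rec X. c.(b.b.X + (X + X + 0)) + b.a.d.a.X) | —d→ s5
  s4 = b.(rec X. c.(b.b.X + (X + X + 0)) + b.a.d.a.X) | —b→ s0
  s5 = a.(rec X. c.(b.b.X + (X + X + 0)) + b.a.d.a.X) | —a→ s0
LTS(Q): 7 reachable states
  t0 = rec X. c.(b.b.X + (X + X + a.0)) + b.a.d.a.X | —b→ t1, —c→ t2
  t1 = a.d.a.(rec X. c.(b.b.X + (X + X + a.0)) + b.a.d.a.X) | —a→ t3
  t2 = b.b.(rec X. c.(b.b.X + (X + X + a.0)) + b.a.d.a.X) + ((rec X. c.(b.b.X + (X + X + a.0)) + b.a.d.a.X) + (rec X. c.(b.b.X + (X + X + a.0)) + b.a.d.a.X) + a.0) | —a→ t4, —b→ t1, —b→ t5, —c→ t2
  t3 = d.a.(rec X. c.(b.b.X + (X + X + a.0)) + b.a.d.a.X) | —d→ t6
  t4 = 0 | (no moves)
  t5 = b.(rec X. c.(b.b.X + (X + X + a.0)) + b.a.d.a.X) | —b→ t0
  t6 = a.(rec X. c.(b.b.X + (X + X + a.0)) + b.a.d.a.X) | —a→ t0
Partition-refinement fixed point:
  B0 = {s0}
  B1 = {s2}
  B2 = {s1}
  B3 = {s3}
  B4 = {s5}
  B5 = {s4}
  B6 = {t0}
  B7 = {t1}
  B8 = {t3}
  B9 = {t6}
  B10 = {t2}
  B11 = {t5}
  B12 = {t4}
s0 ∈ B0, t0 ∈ B6 → different blocks

NO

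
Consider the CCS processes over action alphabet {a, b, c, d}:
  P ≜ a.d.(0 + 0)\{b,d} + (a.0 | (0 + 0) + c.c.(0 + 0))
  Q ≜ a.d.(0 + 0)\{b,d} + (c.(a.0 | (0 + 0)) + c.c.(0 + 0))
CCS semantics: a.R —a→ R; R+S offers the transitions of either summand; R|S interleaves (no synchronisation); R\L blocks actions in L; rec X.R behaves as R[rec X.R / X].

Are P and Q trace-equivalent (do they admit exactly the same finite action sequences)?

trace-distinct — witness ⟨ca⟩

P's transition system — 6 states:
  m0 = a.d.(0 + 0)\{b,d} + (a.0 | (0 + 0) + c.c.(0 + 0)) :: =a=> m1, =a=> m2, =c=> m3
  m1 = 0 | (0 + 0) :: ∅
  m2 = d.(0 + 0)\{b,d} :: =d=> m4
  m3 = c.(0 + 0) :: =c=> m5
  m4 = (0 + 0)\{b,d} :: ∅
  m5 = 0 + 0 :: ∅
Q's transition system — 7 states:
  n0 = a.d.(0 + 0)\{b,d} + (c.(a.0 | (0 + 0)) + c.c.(0 + 0)) :: =a=> n1, =c=> n2, =c=> n3
  n1 = d.(0 + 0)\{b,d} :: =d=> n4
  n2 = a.0 | (0 + 0) :: =a=> n5
  n3 = c.(0 + 0) :: =c=> n6
  n4 = (0 + 0)\{b,d} :: ∅
  n5 = 0 | (0 + 0) :: ∅
  n6 = 0 + 0 :: ∅
Trace ⟨ca⟩ through Q, begin at {n0}:
  [1] c ⇒ {n2, n3}
  [2] a ⇒ {n5}
  Q completes σ.
Trace ⟨ca⟩ through P, begin at {m0}:
  [1] c ⇒ {m3}
  [2] a ⇒ ∅ (P stuck)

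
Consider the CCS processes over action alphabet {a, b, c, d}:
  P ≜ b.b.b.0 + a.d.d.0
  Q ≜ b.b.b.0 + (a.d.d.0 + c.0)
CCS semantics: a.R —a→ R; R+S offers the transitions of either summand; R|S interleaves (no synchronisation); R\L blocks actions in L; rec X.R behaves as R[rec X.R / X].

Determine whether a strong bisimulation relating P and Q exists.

Reachable graph of P (6 states):
  u0 = b.b.b.0 + a.d.d.0 ⊢ ··a··> u1, ··b··> u2
  u1 = d.d.0 ⊢ ··d··> u3
  u2 = b.b.0 ⊢ ··b··> u4
  u3 = d.0 ⊢ ··d··> u5
  u4 = b.0 ⊢ ··b··> u5
  u5 = 0 ⊢ stopped
Reachable graph of Q (6 states):
  v0 = b.b.b.0 + (a.d.d.0 + c.0) ⊢ ··a··> v1, ··b··> v2, ··c··> v3
  v1 = d.d.0 ⊢ ··d··> v4
  v2 = b.b.0 ⊢ ··b··> v5
  v3 = 0 ⊢ stopped
  v4 = d.0 ⊢ ··d··> v3
  v5 = b.0 ⊢ ··b··> v3
Partition-refinement fixed point:
  B0 = {u0}
  B1 = {u2, v2}
  B2 = {u4, v5}
  B3 = {u5, v3}
  B4 = {u1, v1}
  B5 = {u3, v4}
  B6 = {v0}
u0 ∈ B0, v0 ∈ B6 → different blocks

P ≁ Q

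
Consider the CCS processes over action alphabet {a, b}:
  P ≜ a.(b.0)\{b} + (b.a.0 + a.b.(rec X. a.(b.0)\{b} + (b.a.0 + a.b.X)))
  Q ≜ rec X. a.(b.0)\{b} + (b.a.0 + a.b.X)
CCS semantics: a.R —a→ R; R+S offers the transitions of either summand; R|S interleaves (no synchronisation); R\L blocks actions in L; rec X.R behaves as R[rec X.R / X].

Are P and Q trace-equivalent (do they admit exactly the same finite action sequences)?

LTS(P): 6 reachable states
  m0 = a.(b.0)\{b} + (b.a.0 + a.b.(rec X. a.(b.0)\{b} + (b.a.0 + a.b.X))) | ··a··> m1, ··a··> m2, ··b··> m3
  m1 = (b.0)\{b} | (no moves)
  m2 = b.(rec X. a.(b.0)\{b} + (b.a.0 + a.b.X)) | ··b··> m4
  m3 = a.0 | ··a··> m5
  m4 = rec X. a.(b.0)\{b} + (b.a.0 + a.b.X) | ··a··> m1, ··a··> m2, ··b··> m3
  m5 = 0 | (no moves)
LTS(Q): 5 reachable states
  n0 = rec X. a.(b.0)\{b} + (b.a.0 + a.b.X) | ··a··> n1, ··a··> n2, ··b··> n3
  n1 = (b.0)\{b} | (no moves)
  n2 = b.(rec X. a.(b.0)\{b} + (b.a.0 + a.b.X)) | ··b··> n0
  n3 = a.0 | ··a··> n4
  n4 = 0 | (no moves)
Partition-refinement fixed point:
  B0 = {m0, m4, n0}
  B1 = {m1, m5, n1, n4}
  B2 = {m3, n3}
  B3 = {m2, n2}
m0 ∈ B0, n0 ∈ B0 → same block
Bisimilar ⇒ trace-equivalent.

YES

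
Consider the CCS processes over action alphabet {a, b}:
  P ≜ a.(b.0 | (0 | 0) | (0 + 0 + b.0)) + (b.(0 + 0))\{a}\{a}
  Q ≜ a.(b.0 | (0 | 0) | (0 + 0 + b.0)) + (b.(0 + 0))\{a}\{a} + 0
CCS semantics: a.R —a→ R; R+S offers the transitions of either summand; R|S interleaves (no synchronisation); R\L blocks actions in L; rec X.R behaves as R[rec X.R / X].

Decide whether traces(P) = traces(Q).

LTS(P): 6 reachable states
  p0 = a.(b.0 | (0 | 0) | (0 + 0 + b.0)) + (b.(0 + 0))\{a}\{a} :: —a→ p1, —b→ p2
  p1 = b.0 | (0 | 0) | (0 + 0 + b.0) :: —b→ p3, —b→ p4
  p2 = (0 + 0)\{a}\{a} :: deadlocked
  p3 = 0 | (0 | 0) | (0 + 0 + b.0) :: —b→ p5
  p4 = b.0 | (0 | 0) | 0 :: —b→ p5
  p5 = 0 | (0 | 0) | 0 :: deadlocked
LTS(Q): 6 reachable states
  q0 = a.(b.0 | (0 | 0) | (0 + 0 + b.0)) + (b.(0 + 0))\{a}\{a} + 0 :: —a→ q1, —b→ q2
  q1 = b.0 | (0 | 0) | (0 + 0 + b.0) :: —b→ q3, —b→ q4
  q2 = (0 + 0)\{a}\{a} :: deadlocked
  q3 = 0 | (0 | 0) | (0 + 0 + b.0) :: —b→ q5
  q4 = b.0 | (0 | 0) | 0 :: —b→ q5
  q5 = 0 | (0 | 0) | 0 :: deadlocked
Bisimilarity quotient blocks:
  B0 = {p0, q0}
  B1 = {p2, p5, q2, q5}
  B2 = {p1, q1}
  B3 = {p3, p4, q3, q4}
p0 ∈ B0, q0 ∈ B0 → same block
Bisimilar ⇒ trace-equivalent.

traces(P) = traces(Q)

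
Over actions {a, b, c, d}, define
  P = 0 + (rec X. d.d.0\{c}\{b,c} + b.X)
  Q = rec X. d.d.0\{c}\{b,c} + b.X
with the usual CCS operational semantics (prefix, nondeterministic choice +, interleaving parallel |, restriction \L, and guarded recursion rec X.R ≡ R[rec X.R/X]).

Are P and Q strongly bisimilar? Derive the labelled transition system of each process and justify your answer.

P's transition system — 4 states:
  p0 = 0 + (rec X. d.d.0\{c}\{b,c} + b.X) ⊢ --b--▸ p1, --d--▸ p2
  p1 = rec X. d.d.0\{c}\{b,c} + b.X ⊢ --b--▸ p1, --d--▸ p2
  p2 = d.0\{c}\{b,c} ⊢ --d--▸ p3
  p3 = 0\{c}\{b,c} ⊢ (no moves)
Q's transition system — 3 states:
  q0 = rec X. d.d.0\{c}\{b,c} + b.X ⊢ --b--▸ q0, --d--▸ q1
  q1 = d.0\{c}\{b,c} ⊢ --d--▸ q2
  q2 = 0\{c}\{b,c} ⊢ (no moves)
Bisimilarity quotient blocks:
  B0 = {p0, p1, q0}
  B1 = {p2, q1}
  B2 = {p3, q2}
p0 ∈ B0, q0 ∈ B0 → same block

bisimilar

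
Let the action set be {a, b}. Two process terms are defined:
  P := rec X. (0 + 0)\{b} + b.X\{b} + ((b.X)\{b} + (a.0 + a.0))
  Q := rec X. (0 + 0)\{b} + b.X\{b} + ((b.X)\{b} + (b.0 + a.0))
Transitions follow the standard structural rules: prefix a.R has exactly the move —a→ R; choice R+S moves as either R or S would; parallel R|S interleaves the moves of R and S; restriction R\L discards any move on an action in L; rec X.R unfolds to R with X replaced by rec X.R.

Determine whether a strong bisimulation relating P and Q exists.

P ≁ Q

Reachable graph of P (4 states):
  p0 = rec X. (0 + 0)\{b} + b.X\{b} + ((b.X)\{b} + (a.0 + a.0)) → --a--▸ p1, --b--▸ p2
  p1 = 0 → ·
  p2 = (rec X. (0 + 0)\{b} + b.X\{b} + ((b.X)\{b} + (a.0 + a.0)))\{b} → --a--▸ p3
  p3 = 0\{b} → ·
Reachable graph of Q (4 states):
  q0 = rec X. (0 + 0)\{b} + b.X\{b} + ((b.X)\{b} + (b.0 + a.0)) → --a--▸ q1, --b--▸ q1, --b--▸ q2
  q1 = 0 → ·
  q2 = (rec X. (0 + 0)\{b} + b.X\{b} + ((b.X)\{b} + (b.0 + a.0)))\{b} → --a--▸ q3
  q3 = 0\{b} → ·
Coarsest stable partition (strong bisimilarity classes):
  B0 = {p0}
  B1 = {p1, p3, q1, q3}
  B2 = {p2, q2}
  B3 = {q0}
p0 ∈ B0, q0 ∈ B3 → different blocks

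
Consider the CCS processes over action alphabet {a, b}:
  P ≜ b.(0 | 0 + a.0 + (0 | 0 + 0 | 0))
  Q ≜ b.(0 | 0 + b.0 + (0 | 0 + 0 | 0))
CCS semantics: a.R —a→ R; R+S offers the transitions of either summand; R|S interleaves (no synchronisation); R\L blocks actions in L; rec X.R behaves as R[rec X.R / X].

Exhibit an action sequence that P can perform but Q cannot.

ba

P's transition system — 3 states:
  p0 = b.(0 | 0 + a.0 + (0 | 0 + 0 | 0)) ⊢ =b=> p1
  p1 = 0 | 0 + a.0 + (0 | 0 + 0 | 0) ⊢ =a=> p2
  p2 = 0 ⊢ ·
Q's transition system — 3 states:
  q0 = b.(0 | 0 + b.0 + (0 | 0 + 0 | 0)) ⊢ =b=> q1
  q1 = 0 | 0 + b.0 + (0 | 0 + 0 | 0) ⊢ =b=> q2
  q2 = 0 ⊢ ·
Executing ba from P (initial set {p0}):
  [1] b ⇒ {p1}
  [2] a ⇒ {p2}
  — P admits the full trace.
Executing ba from Q (initial set {q0}):
  [1] b ⇒ {q1}
  [2] a ⇒ no successor for Q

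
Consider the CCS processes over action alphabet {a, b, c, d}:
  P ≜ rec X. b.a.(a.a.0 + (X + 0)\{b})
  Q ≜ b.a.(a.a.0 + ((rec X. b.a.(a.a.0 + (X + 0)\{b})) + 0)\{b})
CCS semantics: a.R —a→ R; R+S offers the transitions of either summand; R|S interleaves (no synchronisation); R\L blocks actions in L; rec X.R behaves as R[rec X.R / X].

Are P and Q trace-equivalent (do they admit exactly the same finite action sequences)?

LTS(P): 5 reachable states
  u0 = rec X. b.a.(a.a.0 + (X + 0)\{b}) has moves =b=> u1
  u1 = a.(a.a.0 + ((rec X. b.a.(a.a.0 + (X + 0)\{b})) + 0)\{b}) has moves =a=> u2
  u2 = a.a.0 + ((rec X. b.a.(a.a.0 + (X + 0)\{b})) + 0)\{b} has moves =a=> u3
  u3 = a.0 has moves =a=> u4
  u4 = 0 has moves stopped
LTS(Q): 5 reachable states
  v0 = b.a.(a.a.0 + ((rec X. b.a.(a.a.0 + (X + 0)\{b})) + 0)\{b}) has moves =b=> v1
  v1 = a.(a.a.0 + ((rec X. b.a.(a.a.0 + (X + 0)\{b})) + 0)\{b}) has moves =a=> v2
  v2 = a.a.0 + ((rec X. b.a.(a.a.0 + (X + 0)\{b})) + 0)\{b} has moves =a=> v3
  v3 = a.0 has moves =a=> v4
  v4 = 0 has moves stopped
Bisimilarity quotient blocks:
  B0 = {u0, v0}
  B1 = {u1, v1}
  B2 = {u2, v2}
  B3 = {u3, v3}
  B4 = {u4, v4}
u0 ∈ B0, v0 ∈ B0 → same block
Bisimilar ⇒ trace-equivalent.

trace-equivalent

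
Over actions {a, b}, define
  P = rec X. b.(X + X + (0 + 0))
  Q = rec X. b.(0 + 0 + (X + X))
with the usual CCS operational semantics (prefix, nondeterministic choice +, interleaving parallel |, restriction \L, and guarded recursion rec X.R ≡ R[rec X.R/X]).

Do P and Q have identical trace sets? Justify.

Reachable graph of P (2 states):
  u0 = rec X. b.(X + X + (0 + 0)) :: --b--▸ u1
  u1 = (rec X. b.(X + X + (0 + 0))) + (rec X. b.(X + X + (0 + 0))) + (0 + 0) :: --b--▸ u1
Reachable graph of Q (2 states):
  v0 = rec X. b.(0 + 0 + (X + X)) :: --b--▸ v1
  v1 = 0 + 0 + ((rec X. b.(0 + 0 + (X + X))) + (rec X. b.(0 + 0 + (X + X)))) :: --b--▸ v1
Coarsest stable partition (strong bisimilarity classes):
  B0 = {u0, u1, v0, v1}
u0 ∈ B0, v0 ∈ B0 → same block
Bisimilar ⇒ trace-equivalent.

traces(P) = traces(Q)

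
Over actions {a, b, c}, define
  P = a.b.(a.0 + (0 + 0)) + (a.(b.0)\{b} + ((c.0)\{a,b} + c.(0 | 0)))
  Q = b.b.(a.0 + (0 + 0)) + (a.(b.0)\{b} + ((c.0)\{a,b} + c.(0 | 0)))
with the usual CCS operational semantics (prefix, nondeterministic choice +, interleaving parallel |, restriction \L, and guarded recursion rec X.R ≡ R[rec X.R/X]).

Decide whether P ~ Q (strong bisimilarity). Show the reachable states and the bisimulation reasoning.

LTS(P): 7 reachable states
  m0 = a.b.(a.0 + (0 + 0)) + (a.(b.0)\{b} + ((c.0)\{a,b} + c.(0 | 0))) | -a-> m1, -a-> m2, -c-> m3, -c-> m4
  m1 = (b.0)\{b} | ·
  m2 = b.(a.0 + (0 + 0)) | -b-> m5
  m3 = 0 | 0 | ·
  m4 = 0\{a,b} | ·
  m5 = a.0 + (0 + 0) | -a-> m6
  m6 = 0 | ·
LTS(Q): 7 reachable states
  n0 = b.b.(a.0 + (0 + 0)) + (a.(b.0)\{b} + ((c.0)\{a,b} + c.(0 | 0))) | -a-> n1, -b-> n2, -c-> n3, -c-> n4
  n1 = (b.0)\{b} | ·
  n2 = b.(a.0 + (0 + 0)) | -b-> n5
  n3 = 0 | 0 | ·
  n4 = 0\{a,b} | ·
  n5 = a.0 + (0 + 0) | -a-> n6
  n6 = 0 | ·
Bisimilarity quotient blocks:
  B0 = {m0}
  B1 = {m1, m3, m4, m6, n1, n3, n4, n6}
  B2 = {m2, n2}
  B3 = {m5, n5}
  B4 = {n0}
m0 ∈ B0, n0 ∈ B4 → different blocks

P ≁ Q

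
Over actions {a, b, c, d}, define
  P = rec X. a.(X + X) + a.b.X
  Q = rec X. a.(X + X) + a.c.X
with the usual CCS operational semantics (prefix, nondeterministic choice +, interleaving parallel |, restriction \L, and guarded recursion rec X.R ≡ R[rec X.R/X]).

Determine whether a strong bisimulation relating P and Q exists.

Reachable graph of P (3 states):
  m0 = rec X. a.(X + X) + a.b.X ⊢ -a-> m1, -a-> m2
  m1 = (rec X. a.(X + X) + a.b.X) + (rec X. a.(X + X) + a.b.X) ⊢ -a-> m1, -a-> m2
  m2 = b.(rec X. a.(X + X) + a.b.X) ⊢ -b-> m0
Reachable graph of Q (3 states):
  n0 = rec X. a.(X + X) + a.c.X ⊢ -a-> n1, -a-> n2
  n1 = (rec X. a.(X + X) + a.c.X) + (rec X. a.(X + X) + a.c.X) ⊢ -a-> n1, -a-> n2
  n2 = c.(rec X. a.(X + X) + a.c.X) ⊢ -c-> n0
Coarsest stable partition (strong bisimilarity classes):
  B0 = {m0, m1}
  B1 = {m2}
  B2 = {n0, n1}
  B3 = {n2}
m0 ∈ B0, n0 ∈ B2 → different blocks

not bisimilar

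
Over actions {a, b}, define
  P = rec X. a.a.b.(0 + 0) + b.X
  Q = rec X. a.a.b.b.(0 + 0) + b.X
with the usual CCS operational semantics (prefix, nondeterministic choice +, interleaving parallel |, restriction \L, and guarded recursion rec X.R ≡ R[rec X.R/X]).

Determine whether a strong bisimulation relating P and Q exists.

LTS(P): 4 reachable states
  u0 = rec X. a.a.b.(0 + 0) + b.X ⊢ =a=> u1, =b=> u0
  u1 = a.b.(0 + 0) ⊢ =a=> u2
  u2 = b.(0 + 0) ⊢ =b=> u3
  u3 = 0 + 0 ⊢ ∅
LTS(Q): 5 reachable states
  v0 = rec X. a.a.b.b.(0 + 0) + b.X ⊢ =a=> v1, =b=> v0
  v1 = a.b.b.(0 + 0) ⊢ =a=> v2
  v2 = b.b.(0 + 0) ⊢ =b=> v3
  v3 = b.(0 + 0) ⊢ =b=> v4
  v4 = 0 + 0 ⊢ ∅
Partition-refinement fixed point:
  B0 = {u0}
  B1 = {u1}
  B2 = {u2, v3}
  B3 = {u3, v4}
  B4 = {v0}
  B5 = {v1}
  B6 = {v2}
u0 ∈ B0, v0 ∈ B4 → different blocks

NO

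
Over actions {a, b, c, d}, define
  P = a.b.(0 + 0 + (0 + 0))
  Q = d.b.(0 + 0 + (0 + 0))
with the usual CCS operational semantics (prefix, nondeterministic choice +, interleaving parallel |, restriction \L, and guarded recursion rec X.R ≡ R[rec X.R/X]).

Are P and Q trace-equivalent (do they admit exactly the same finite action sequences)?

P's transition system — 3 states:
  u0 = a.b.(0 + 0 + (0 + 0)) | ··a··> u1
  u1 = b.(0 + 0 + (0 + 0)) | ··b··> u2
  u2 = 0 + 0 + (0 + 0) | deadlocked
Q's transition system — 3 states:
  v0 = d.b.(0 + 0 + (0 + 0)) | ··d··> v1
  v1 = b.(0 + 0 + (0 + 0)) | ··b··> v2
  v2 = 0 + 0 + (0 + 0) | deadlocked
Executing a from P (initial set {u0}):
  [1] a ⇒ {u1}
  — P admits the full trace.
Executing a from Q (initial set {v0}):
  [1] a ⇒ ∅  — Q cannot continue

NO — witness ⟨a⟩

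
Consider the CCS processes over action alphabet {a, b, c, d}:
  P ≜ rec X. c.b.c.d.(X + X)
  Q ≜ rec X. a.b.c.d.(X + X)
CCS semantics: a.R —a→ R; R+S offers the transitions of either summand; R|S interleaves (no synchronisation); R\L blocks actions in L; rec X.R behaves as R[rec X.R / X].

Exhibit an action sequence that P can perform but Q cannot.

c

LTS(P): 5 reachable states
  m0 = rec X. c.b.c.d.(X + X) | —c→ m1
  m1 = b.c.d.((rec X. c.b.c.d.(X + X)) + (rec X. c.b.c.d.(X + X))) | —b→ m2
  m2 = c.d.((rec X. c.b.c.d.(X + X)) + (rec X. c.b.c.d.(X + X))) | —c→ m3
  m3 = d.((rec X. c.b.c.d.(X + X)) + (rec X. c.b.c.d.(X + X))) | —d→ m4
  m4 = (rec X. c.b.c.d.(X + X)) + (rec X. c.b.c.d.(X + X)) | —c→ m1
LTS(Q): 5 reachable states
  n0 = rec X. a.b.c.d.(X + X) | —a→ n1
  n1 = b.c.d.((rec X. a.b.c.d.(X + X)) + (rec X. a.b.c.d.(X + X))) | —b→ n2
  n2 = c.d.((rec X. a.b.c.d.(X + X)) + (rec X. a.b.c.d.(X + X))) | —c→ n3
  n3 = d.((rec X. a.b.c.d.(X + X)) + (rec X. a.b.c.d.(X + X))) | —d→ n4
  n4 = (rec X. a.b.c.d.(X + X)) + (rec X. a.b.c.d.(X + X)) | —a→ n1
Executing c from P (initial set {m0}):
  [1] c ⇒ {m1}
  ✓ P
Executing c from Q (initial set {n0}):
  [1] c ⇒ no successor for Q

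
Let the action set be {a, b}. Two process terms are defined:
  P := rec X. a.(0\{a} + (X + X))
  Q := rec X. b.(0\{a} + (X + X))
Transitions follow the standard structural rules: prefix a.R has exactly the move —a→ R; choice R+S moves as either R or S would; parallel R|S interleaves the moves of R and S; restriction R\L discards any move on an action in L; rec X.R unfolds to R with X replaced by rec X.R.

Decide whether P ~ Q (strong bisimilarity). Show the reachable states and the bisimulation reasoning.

P ≁ Q

Reachable graph of P (2 states):
  p0 = rec X. a.(0\{a} + (X + X)) | --a--▸ p1
  p1 = 0\{a} + ((rec X. a.(0\{a} + (X + X))) + (rec X. a.(0\{a} + (X + X)))) | --a--▸ p1
Reachable graph of Q (2 states):
  q0 = rec X. b.(0\{a} + (X + X)) | --b--▸ q1
  q1 = 0\{a} + ((rec X. b.(0\{a} + (X + X))) + (rec X. b.(0\{a} + (X + X)))) | --b--▸ q1
Partition-refinement fixed point:
  B0 = {p0, p1}
  B1 = {q0, q1}
p0 ∈ B0, q0 ∈ B1 → different blocks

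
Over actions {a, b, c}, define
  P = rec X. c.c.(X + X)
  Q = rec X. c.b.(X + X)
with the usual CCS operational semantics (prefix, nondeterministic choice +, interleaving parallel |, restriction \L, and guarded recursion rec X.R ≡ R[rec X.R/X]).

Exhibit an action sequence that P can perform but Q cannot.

P's transition system — 3 states:
  u0 = rec X. c.c.(X + X) ⊢ -c-> u1
  u1 = c.((rec X. c.c.(X + X)) + (rec X. c.c.(X + X))) ⊢ -c-> u2
  u2 = (rec X. c.c.(X + X)) + (rec X. c.c.(X + X)) ⊢ -c-> u1
Q's transition system — 3 states:
  v0 = rec X. c.b.(X + X) ⊢ -c-> v1
  v1 = b.((rec X. c.b.(X + X)) + (rec X. c.b.(X + X))) ⊢ -b-> v2
  v2 = (rec X. c.b.(X + X)) + (rec X. c.b.(X + X)) ⊢ -c-> v1
Run σ = ⟨cc⟩ on P: start {u0}
  after c @ step 1: {u1}
  after c @ step 2: {u2}
  ✓ P
Run σ = ⟨cc⟩ on Q: start {v0}
  after c @ step 1: {v1}
  after c @ step 2: ∅  — Q cannot continue

cc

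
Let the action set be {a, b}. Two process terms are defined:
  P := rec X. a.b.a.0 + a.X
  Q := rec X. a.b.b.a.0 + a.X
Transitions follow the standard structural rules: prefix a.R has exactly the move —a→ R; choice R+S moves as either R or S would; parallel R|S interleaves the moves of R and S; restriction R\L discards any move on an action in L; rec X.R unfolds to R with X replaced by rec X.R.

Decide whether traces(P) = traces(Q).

Reachable graph of P (4 states):
  s0 = rec X. a.b.a.0 + a.X | --a--▸ s0, --a--▸ s1
  s1 = b.a.0 | --b--▸ s2
  s2 = a.0 | --a--▸ s3
  s3 = 0 | deadlocked
Reachable graph of Q (5 states):
  t0 = rec X. a.b.b.a.0 + a.X | --a--▸ t0, --a--▸ t1
  t1 = b.b.a.0 | --b--▸ t2
  t2 = b.a.0 | --b--▸ t3
  t3 = a.0 | --a--▸ t4
  t4 = 0 | deadlocked
Trace ⟨aba⟩ through P, begin at {s0}:
  [1] a ⇒ {s0, s1}
  [2] b ⇒ {s2}
  [3] a ⇒ {s3}
  — P admits the full trace.
Trace ⟨aba⟩ through Q, begin at {t0}:
  [1] a ⇒ {t0, t1}
  [2] b ⇒ {t2}
  [3] a ⇒ ∅  — Q cannot continue

NO — witness ⟨aba⟩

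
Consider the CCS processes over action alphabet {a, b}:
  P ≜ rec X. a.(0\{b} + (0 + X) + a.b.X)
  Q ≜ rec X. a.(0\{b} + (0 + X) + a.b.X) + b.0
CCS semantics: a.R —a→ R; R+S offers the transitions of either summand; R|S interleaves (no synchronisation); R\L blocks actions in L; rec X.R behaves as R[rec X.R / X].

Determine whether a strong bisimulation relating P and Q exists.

LTS(P): 3 reachable states
  p0 = rec X. a.(0\{b} + (0 + X) + a.b.X) :: -a-> p1
  p1 = 0\{b} + (0 + (rec X. a.(0\{b} + (0 + X) + a.b.X))) + a.b.(rec X. a.(0\{b} + (0 + X) + a.b.X)) :: -a-> p1, -a-> p2
  p2 = b.(rec X. a.(0\{b} + (0 + X) + a.b.X)) :: -b-> p0
LTS(Q): 4 reachable states
  q0 = rec X. a.(0\{b} + (0 + X) + a.b.X) + b.0 :: -a-> q1, -b-> q2
  q1 = 0\{b} + (0 + (rec X. a.(0\{b} + (0 + X) + a.b.X) + b.0)) + a.b.(rec X. a.(0\{b} + (0 + X) + a.b.X) + b.0) :: -a-> q1, -a-> q3, -b-> q2
  q2 = 0 :: ·
  q3 = b.(rec X. a.(0\{b} + (0 + X) + a.b.X) + b.0) :: -b-> q0
Partition-refinement fixed point:
  B0 = {p0}
  B1 = {p1}
  B2 = {p2}
  B3 = {q0}
  B4 = {q1}
  B5 = {q3}
  B6 = {q2}
p0 ∈ B0, q0 ∈ B3 → different blocks

P ≁ Q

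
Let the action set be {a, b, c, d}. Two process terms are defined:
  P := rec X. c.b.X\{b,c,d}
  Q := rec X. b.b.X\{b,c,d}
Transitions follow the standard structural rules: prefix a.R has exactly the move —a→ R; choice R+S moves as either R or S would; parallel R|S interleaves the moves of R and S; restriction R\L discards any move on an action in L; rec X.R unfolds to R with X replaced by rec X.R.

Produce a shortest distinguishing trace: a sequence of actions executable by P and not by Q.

c

P's transition system — 3 states:
  s0 = rec X. c.b.X\{b,c,d} ⊢ =c=> s1
  s1 = b.(rec X. c.b.X\{b,c,d})\{b,c,d} ⊢ =b=> s2
  s2 = (rec X. c.b.X\{b,c,d})\{b,c,d} ⊢ ∅
Q's transition system — 3 states:
  t0 = rec X. b.b.X\{b,c,d} ⊢ =b=> t1
  t1 = b.(rec X. b.b.X\{b,c,d})\{b,c,d} ⊢ =b=> t2
  t2 = (rec X. b.b.X\{b,c,d})\{b,c,d} ⊢ ∅
Executing c from P (initial set {s0}):
  [1] c ⇒ {s1}
  ✓ P
Executing c from Q (initial set {t0}):
  [1] c ⇒ ∅ (Q stuck)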